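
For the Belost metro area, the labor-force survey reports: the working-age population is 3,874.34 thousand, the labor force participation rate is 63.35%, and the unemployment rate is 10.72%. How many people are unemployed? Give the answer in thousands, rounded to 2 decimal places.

Labor force = 0.6335 × 3,874.34 = 2,454.39 thousand.
Unemployed = 0.1072 × 2,454.39 ≈ 263.11 thousand.

About 263.11 thousand are unemployed.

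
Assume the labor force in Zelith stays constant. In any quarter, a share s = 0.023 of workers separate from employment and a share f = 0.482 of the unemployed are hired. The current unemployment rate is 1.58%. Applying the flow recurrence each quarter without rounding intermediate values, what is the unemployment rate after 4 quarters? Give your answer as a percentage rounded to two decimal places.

Unemployment rate after four quarters ≈ 4.38%.

With a fixed labor force, u_{t+1} = u_t + s·(1−u_t) − f·u_t = u_t·(1−s−f) + s.
Here 1−s−f = 0.495 and s = 0.023.
u_1 = 0.015800 × 0.495 + 0.023 = 0.030821.
u_2 = 0.030821 × 0.495 + 0.023 = 0.038256.
u_3 = 0.038256 × 0.495 + 0.023 = 0.041937.
u_4 = 0.041937 × 0.495 + 0.023 = 0.043759.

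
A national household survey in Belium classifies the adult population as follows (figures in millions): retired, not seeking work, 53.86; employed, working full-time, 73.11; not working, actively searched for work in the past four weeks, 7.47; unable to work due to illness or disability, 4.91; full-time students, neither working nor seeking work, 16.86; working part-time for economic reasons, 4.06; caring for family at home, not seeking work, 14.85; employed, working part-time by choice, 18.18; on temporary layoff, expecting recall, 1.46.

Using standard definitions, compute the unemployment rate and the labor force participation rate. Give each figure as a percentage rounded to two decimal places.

Employed = 73.11 + 4.06 + 18.18 = 95.35 million (anyone who worked, including part-time for economic reasons, counts as employed).
Unemployed = 7.47 + 1.46 = 8.93 million (jobless and actively searching, or on temporary layoff).
Labor force = 95.35 + 8.93 = 104.28 million.
Not in labor force = 53.86 + 4.91 + 16.86 + 14.85 = 90.48 million (those not working and not actively searching are outside the labor force).
Civilian working-age population = 104.28 + 90.48 = 194.76 million.
Unemployment rate = 8.93 / 104.28 = 8.56%.
Labor force participation rate = 104.28 / 194.76 = 53.54%.

Unemployment rate ≈ 8.56%; labor force participation rate ≈ 53.54%.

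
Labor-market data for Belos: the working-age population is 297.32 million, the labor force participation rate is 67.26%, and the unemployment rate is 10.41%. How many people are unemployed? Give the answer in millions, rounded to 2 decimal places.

Labor force = 0.6726 × 297.32 = 199.98 million.
Unemployed = 0.1041 × 199.98 ≈ 20.82 million.

About 20.82 million are unemployed.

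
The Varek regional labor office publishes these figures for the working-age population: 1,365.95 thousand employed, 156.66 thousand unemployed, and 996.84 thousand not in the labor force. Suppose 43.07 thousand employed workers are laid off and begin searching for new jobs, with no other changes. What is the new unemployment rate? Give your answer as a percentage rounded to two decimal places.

New unemployment rate ≈ 13.12%.

Initially, labor force = 1,365.95 + 156.66 = 1,522.61 thousand, so u = 156.66/1,522.61 = 10.29%.
After the change, employed falls and unemployed rises by 43.07; labor force unchanged → E = 1,322.88, U = 199.73, labor force = 1,522.61 thousand.
New unemployment rate = 199.73 / 1,522.61 = 13.12%.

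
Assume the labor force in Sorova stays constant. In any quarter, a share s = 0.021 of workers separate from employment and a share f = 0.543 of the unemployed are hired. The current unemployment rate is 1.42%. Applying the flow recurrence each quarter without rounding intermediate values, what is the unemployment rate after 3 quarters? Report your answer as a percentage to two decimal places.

Unemployment rate after three quarters ≈ 3.53%.

With a fixed labor force, u_{t+1} = u_t + s·(1−u_t) − f·u_t = u_t·(1−s−f) + s.
Here 1−s−f = 0.436 and s = 0.021.
u_1 = 0.014200 × 0.436 + 0.021 = 0.027191.
u_2 = 0.027191 × 0.436 + 0.021 = 0.032855.
u_3 = 0.032855 × 0.436 + 0.021 = 0.035325.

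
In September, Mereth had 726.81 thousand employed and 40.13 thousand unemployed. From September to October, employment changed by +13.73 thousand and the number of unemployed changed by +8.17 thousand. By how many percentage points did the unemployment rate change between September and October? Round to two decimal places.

September: labor force = 726.81 + 40.13 = 766.94; u = 40.13/766.94 = 5.23%.
October: labor force = 740.54 + 48.30 = 788.84; u = 48.30/788.84 = 6.12%.
Change = 6.12% − 5.23% = +0.89 pp.

The unemployment rate changed by +0.89 percentage points.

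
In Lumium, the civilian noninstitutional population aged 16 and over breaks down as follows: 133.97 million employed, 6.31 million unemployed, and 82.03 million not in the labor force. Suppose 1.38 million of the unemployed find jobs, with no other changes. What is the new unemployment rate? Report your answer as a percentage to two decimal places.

New unemployment rate ≈ 3.51%.

Initially, labor force = 133.97 + 6.31 = 140.28 million, so u = 6.31/140.28 = 4.50%.
After the change, unemployed falls and employed rises by 1.38; labor force unchanged → E = 135.35, U = 4.93, labor force = 140.28 million.
New unemployment rate = 4.93 / 140.28 = 3.51%.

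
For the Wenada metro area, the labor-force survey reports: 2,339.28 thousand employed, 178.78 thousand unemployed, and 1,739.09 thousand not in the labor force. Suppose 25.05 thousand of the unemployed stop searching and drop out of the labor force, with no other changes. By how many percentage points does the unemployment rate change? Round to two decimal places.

The unemployment rate changes by −0.93 percentage points.

Initially, labor force = 2,339.28 + 178.78 = 2,518.06 thousand, so u = 178.78/2,518.06 = 7.10%.
After the change, unemployed and labor force both fall by 25.05 → E = 2,339.28, U = 153.73, labor force = 2,493.01 thousand.
New unemployment rate = 153.73 / 2,493.01 = 6.17%.
Change = 6.17% − 7.10% = −0.93 percentage points.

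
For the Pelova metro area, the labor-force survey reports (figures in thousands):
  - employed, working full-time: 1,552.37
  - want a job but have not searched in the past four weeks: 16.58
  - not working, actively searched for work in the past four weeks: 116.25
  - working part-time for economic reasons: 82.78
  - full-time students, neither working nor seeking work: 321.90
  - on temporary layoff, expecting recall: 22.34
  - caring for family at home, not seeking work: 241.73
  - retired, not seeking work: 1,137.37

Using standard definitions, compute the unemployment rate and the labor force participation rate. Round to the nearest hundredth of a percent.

Employed = 1,552.37 + 82.78 = 1,635.15 thousand (anyone who worked, including part-time for economic reasons, counts as employed).
Unemployed = 116.25 + 22.34 = 138.59 thousand (jobless and actively searching, or on temporary layoff).
Labor force = 1,635.15 + 138.59 = 1,773.74 thousand.
Not in labor force = 16.58 + 321.90 + 241.73 + 1,137.37 = 1,717.58 thousand (those not working and not actively searching are outside the labor force — including those who want a job but have given up searching).
Civilian working-age population = 1,773.74 + 1,717.58 = 3,491.32 thousand.
Unemployment rate = 138.59 / 1,773.74 = 7.81%.
Labor force participation rate = 1,773.74 / 3,491.32 = 50.80%.

Unemployment rate ≈ 7.81%; labor force participation rate ≈ 50.80%.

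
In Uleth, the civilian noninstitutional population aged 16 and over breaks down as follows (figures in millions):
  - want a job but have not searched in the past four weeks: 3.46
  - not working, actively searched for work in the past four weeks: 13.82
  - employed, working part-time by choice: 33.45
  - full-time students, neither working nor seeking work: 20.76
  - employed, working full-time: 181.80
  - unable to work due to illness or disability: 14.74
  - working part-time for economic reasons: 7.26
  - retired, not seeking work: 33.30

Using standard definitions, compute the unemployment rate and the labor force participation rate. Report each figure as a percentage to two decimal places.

Unemployment rate ≈ 5.85%; labor force participation rate ≈ 76.58%.

Employed = 33.45 + 181.80 + 7.26 = 222.51 million (anyone who worked, including part-time for economic reasons, counts as employed).
Unemployed = 13.82 million.
Labor force = 222.51 + 13.82 = 236.33 million.
Not in labor force = 3.46 + 20.76 + 14.74 + 33.30 = 72.26 million (those not working and not actively searching are outside the labor force — including those who want a job but have given up searching).
Civilian working-age population = 236.33 + 72.26 = 308.59 million.
Unemployment rate = 13.82 / 236.33 = 5.85%.
Labor force participation rate = 236.33 / 308.59 = 76.58%.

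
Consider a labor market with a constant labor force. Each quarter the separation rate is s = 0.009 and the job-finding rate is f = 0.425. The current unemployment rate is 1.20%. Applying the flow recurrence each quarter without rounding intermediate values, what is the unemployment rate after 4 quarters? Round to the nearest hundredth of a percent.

With a fixed labor force, u_{t+1} = u_t + s·(1−u_t) − f·u_t = u_t·(1−s−f) + s.
Here 1−s−f = 0.566 and s = 0.009.
u_1 = 0.012000 × 0.566 + 0.009 = 0.015792.
u_2 = 0.015792 × 0.566 + 0.009 = 0.017938.
u_3 = 0.017938 × 0.566 + 0.009 = 0.019153.
u_4 = 0.019153 × 0.566 + 0.009 = 0.019841.

Unemployment rate after four quarters ≈ 1.98%.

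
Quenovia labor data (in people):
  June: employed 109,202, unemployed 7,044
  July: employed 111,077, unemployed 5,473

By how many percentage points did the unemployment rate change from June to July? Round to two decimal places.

The unemployment rate changed by −1.36 percentage points.

June: labor force = 109,202 + 7,044 = 116,246; u = 7,044/116,246 = 6.06%.
July: labor force = 111,077 + 5,473 = 116,550; u = 5,473/116,550 = 4.70%.
Change = 4.70% − 6.06% = −1.36 pp.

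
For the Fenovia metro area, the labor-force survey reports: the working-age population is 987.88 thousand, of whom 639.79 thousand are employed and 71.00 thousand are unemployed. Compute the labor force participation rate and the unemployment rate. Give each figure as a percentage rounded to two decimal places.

Labor force participation rate ≈ 71.95%; unemployment rate ≈ 9.99%.

Labor force = employed + unemployed = 639.79 + 71.00 = 710.79 thousand.
Unemployment rate = 71.00 / 710.79 = 9.99%.
Labor force participation rate = 710.79 / 987.88 = 71.95%.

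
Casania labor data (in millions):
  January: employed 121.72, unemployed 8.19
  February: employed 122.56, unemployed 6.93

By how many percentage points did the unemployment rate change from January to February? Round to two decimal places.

January: labor force = 121.72 + 8.19 = 129.91; u = 8.19/129.91 = 6.30%.
February: labor force = 122.56 + 6.93 = 129.49; u = 6.93/129.49 = 5.35%.
Change = 5.35% − 6.30% = −0.95 pp.

The unemployment rate changed by −0.95 percentage points.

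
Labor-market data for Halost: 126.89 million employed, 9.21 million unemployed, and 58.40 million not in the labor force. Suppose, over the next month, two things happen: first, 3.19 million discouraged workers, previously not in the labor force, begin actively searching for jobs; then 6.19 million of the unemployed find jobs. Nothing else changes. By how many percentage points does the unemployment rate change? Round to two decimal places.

The unemployment rate changes by −2.31 percentage points.

Initially, labor force = 126.89 + 9.21 = 136.10 million, so u = 9.21/136.10 = 6.77%.
After the first change, unemployed and labor force both rise by 3.19 → E = 126.89, U = 12.40, labor force = 139.29 million.
After the second change, unemployed falls and employed rises by 6.19; labor force unchanged → E = 133.08, U = 6.21, labor force = 139.29 million.
New unemployment rate = 6.21 / 139.29 = 4.46%.
Change = 4.46% − 6.77% = −2.31 percentage points.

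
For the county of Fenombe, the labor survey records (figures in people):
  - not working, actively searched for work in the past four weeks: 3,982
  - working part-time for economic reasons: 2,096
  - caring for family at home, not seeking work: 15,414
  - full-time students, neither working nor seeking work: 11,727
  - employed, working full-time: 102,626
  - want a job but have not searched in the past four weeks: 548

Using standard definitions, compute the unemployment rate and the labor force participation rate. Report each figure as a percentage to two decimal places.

Unemployment rate ≈ 3.66%; labor force participation rate ≈ 79.70%.

Employed = 2,096 + 102,626 = 104,722 (anyone who worked, including part-time for economic reasons, counts as employed).
Unemployed = 3,982.
Labor force = 104,722 + 3,982 = 108,704.
Not in labor force = 15,414 + 11,727 + 548 = 27,689 (those not working and not actively searching are outside the labor force — including those who want a job but have given up searching).
Civilian working-age population = 108,704 + 27,689 = 136,393.
Unemployment rate = 3,982 / 108,704 = 3.66%.
Labor force participation rate = 108,704 / 136,393 = 79.70%.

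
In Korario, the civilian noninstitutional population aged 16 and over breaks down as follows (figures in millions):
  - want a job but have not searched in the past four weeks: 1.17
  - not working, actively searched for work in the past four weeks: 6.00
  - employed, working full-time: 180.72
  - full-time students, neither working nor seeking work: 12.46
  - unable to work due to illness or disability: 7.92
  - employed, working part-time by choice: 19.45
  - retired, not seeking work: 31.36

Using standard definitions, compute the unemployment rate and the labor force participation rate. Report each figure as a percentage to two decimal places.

Employed = 180.72 + 19.45 = 200.17 million.
Unemployed = 6.00 million.
Labor force = 200.17 + 6.00 = 206.17 million.
Not in labor force = 1.17 + 12.46 + 7.92 + 31.36 = 52.91 million (those not working and not actively searching are outside the labor force — including those who want a job but have given up searching).
Civilian working-age population = 206.17 + 52.91 = 259.08 million.
Unemployment rate = 6.00 / 206.17 = 2.91%.
Labor force participation rate = 206.17 / 259.08 = 79.58%.

Unemployment rate ≈ 2.91%; labor force participation rate ≈ 79.58%.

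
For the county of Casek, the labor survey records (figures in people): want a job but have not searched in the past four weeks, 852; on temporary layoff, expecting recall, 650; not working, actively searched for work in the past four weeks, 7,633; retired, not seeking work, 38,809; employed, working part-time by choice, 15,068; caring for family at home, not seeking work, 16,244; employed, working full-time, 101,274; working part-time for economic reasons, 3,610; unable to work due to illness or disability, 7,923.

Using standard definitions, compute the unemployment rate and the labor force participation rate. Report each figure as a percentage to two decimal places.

Unemployment rate ≈ 6.46%; labor force participation rate ≈ 66.77%.

Employed = 15,068 + 101,274 + 3,610 = 119,952 (anyone who worked, including part-time for economic reasons, counts as employed).
Unemployed = 650 + 7,633 = 8,283 (jobless and actively searching, or on temporary layoff).
Labor force = 119,952 + 8,283 = 128,235.
Not in labor force = 852 + 38,809 + 16,244 + 7,923 = 63,828 (those not working and not actively searching are outside the labor force — including those who want a job but have given up searching).
Civilian working-age population = 128,235 + 63,828 = 192,063.
Unemployment rate = 8,283 / 128,235 = 6.46%.
Labor force participation rate = 128,235 / 192,063 = 66.77%.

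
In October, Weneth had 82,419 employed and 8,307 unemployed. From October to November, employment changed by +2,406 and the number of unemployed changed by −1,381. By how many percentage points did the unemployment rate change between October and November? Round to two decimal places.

The unemployment rate changed by −1.61 percentage points.

October: labor force = 82,419 + 8,307 = 90,726; u = 8,307/90,726 = 9.16%.
November: labor force = 84,825 + 6,926 = 91,751; u = 6,926/91,751 = 7.55%.
Change = 7.55% − 9.16% = −1.61 pp.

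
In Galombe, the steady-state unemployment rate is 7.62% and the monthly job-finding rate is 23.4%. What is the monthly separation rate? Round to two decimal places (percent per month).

From u* = s/(s+f): s = u·f/(1−u).
s = 0.0762 × 23.4 / (1 − 0.0762) = 1.7831 / 0.9238 ≈ 1.93% per month.

Separation rate ≈ 1.93% per month.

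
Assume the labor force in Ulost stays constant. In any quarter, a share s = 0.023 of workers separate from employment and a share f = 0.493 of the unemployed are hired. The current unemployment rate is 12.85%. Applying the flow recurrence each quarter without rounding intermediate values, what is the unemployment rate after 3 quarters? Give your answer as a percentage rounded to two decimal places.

With a fixed labor force, u_{t+1} = u_t + s·(1−u_t) − f·u_t = u_t·(1−s−f) + s.
Here 1−s−f = 0.484 and s = 0.023.
u_1 = 0.128500 × 0.484 + 0.023 = 0.085194.
u_2 = 0.085194 × 0.484 + 0.023 = 0.064234.
u_3 = 0.064234 × 0.484 + 0.023 = 0.054089.

Unemployment rate after three quarters ≈ 5.41%.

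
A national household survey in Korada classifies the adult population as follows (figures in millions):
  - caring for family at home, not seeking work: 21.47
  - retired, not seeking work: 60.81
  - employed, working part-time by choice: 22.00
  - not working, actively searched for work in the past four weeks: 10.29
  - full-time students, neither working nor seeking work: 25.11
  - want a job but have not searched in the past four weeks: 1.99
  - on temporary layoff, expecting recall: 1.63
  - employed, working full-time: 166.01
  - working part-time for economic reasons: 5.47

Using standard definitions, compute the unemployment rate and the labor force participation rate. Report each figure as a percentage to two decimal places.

Employed = 22.00 + 166.01 + 5.47 = 193.48 million (anyone who worked, including part-time for economic reasons, counts as employed).
Unemployed = 10.29 + 1.63 = 11.92 million (jobless and actively searching, or on temporary layoff).
Labor force = 193.48 + 11.92 = 205.40 million.
Not in labor force = 21.47 + 60.81 + 25.11 + 1.99 = 109.38 million (those not working and not actively searching are outside the labor force — including those who want a job but have given up searching).
Civilian working-age population = 205.40 + 109.38 = 314.78 million.
Unemployment rate = 11.92 / 205.40 = 5.80%.
Labor force participation rate = 205.40 / 314.78 = 65.25%.

Unemployment rate ≈ 5.80%; labor force participation rate ≈ 65.25%.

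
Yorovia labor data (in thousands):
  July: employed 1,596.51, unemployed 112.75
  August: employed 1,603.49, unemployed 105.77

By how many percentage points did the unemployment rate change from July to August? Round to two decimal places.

July: labor force = 1,596.51 + 112.75 = 1,709.26; u = 112.75/1,709.26 = 6.60%.
August: labor force = 1,603.49 + 105.77 = 1,709.26; u = 105.77/1,709.26 = 6.19%.
Change = 6.19% − 6.60% = −0.41 pp.

The unemployment rate changed by −0.41 percentage points.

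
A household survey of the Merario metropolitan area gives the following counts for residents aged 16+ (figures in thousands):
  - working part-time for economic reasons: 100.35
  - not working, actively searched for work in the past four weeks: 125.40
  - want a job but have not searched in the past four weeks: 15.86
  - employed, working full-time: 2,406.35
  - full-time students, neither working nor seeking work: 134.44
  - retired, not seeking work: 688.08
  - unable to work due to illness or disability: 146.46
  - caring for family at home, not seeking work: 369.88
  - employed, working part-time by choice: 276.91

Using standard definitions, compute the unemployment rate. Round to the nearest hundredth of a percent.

Employed = 100.35 + 2,406.35 + 276.91 = 2,783.61 thousand (anyone who worked, including part-time for economic reasons, counts as employed).
Unemployed = 125.40 thousand.
Labor force = 2,783.61 + 125.40 = 2,909.01 thousand.
Unemployment rate = 125.40 / 2,909.01 = 4.31%.

Unemployment rate ≈ 4.31%.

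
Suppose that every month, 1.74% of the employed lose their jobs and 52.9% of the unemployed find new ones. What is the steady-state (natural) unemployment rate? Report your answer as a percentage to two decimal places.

At steady state the flows balance: s·E = f·U, so U/(E+U) = s/(s+f).
u* = 1.74 / (1.74 + 52.9) = 1.74 / 54.64 = 3.18%.

Steady-state unemployment rate ≈ 3.18%.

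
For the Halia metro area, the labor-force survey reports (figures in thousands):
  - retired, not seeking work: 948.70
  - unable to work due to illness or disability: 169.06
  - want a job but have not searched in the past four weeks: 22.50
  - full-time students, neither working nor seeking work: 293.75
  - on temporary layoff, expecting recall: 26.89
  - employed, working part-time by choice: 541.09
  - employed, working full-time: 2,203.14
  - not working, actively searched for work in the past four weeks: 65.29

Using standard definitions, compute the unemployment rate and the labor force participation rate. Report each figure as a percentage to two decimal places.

Employed = 541.09 + 2,203.14 = 2,744.23 thousand.
Unemployed = 26.89 + 65.29 = 92.18 thousand (jobless and actively searching, or on temporary layoff).
Labor force = 2,744.23 + 92.18 = 2,836.41 thousand.
Not in labor force = 948.70 + 169.06 + 22.50 + 293.75 = 1,434.01 thousand (those not working and not actively searching are outside the labor force — including those who want a job but have given up searching).
Civilian working-age population = 2,836.41 + 1,434.01 = 4,270.42 thousand.
Unemployment rate = 92.18 / 2,836.41 = 3.25%.
Labor force participation rate = 2,836.41 / 4,270.42 = 66.42%.

Unemployment rate ≈ 3.25%; labor force participation rate ≈ 66.42%.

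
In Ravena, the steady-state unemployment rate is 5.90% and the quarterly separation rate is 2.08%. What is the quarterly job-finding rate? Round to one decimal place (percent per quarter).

Job-finding rate ≈ 33.2% per quarter.

From u* = s/(s+f): f = s·(1−u)/u.
f = 2.08 × (1 − 0.0590) / 0.0590 = 1.9573 / 0.0590 ≈ 33.2% per quarter.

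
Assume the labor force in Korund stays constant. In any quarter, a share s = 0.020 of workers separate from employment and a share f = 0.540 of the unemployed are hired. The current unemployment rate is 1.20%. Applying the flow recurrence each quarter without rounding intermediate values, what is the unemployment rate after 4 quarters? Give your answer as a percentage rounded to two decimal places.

With a fixed labor force, u_{t+1} = u_t + s·(1−u_t) − f·u_t = u_t·(1−s−f) + s.
Here 1−s−f = 0.440 and s = 0.020.
u_1 = 0.012000 × 0.440 + 0.020 = 0.025280.
u_2 = 0.025280 × 0.440 + 0.020 = 0.031123.
u_3 = 0.031123 × 0.440 + 0.020 = 0.033694.
u_4 = 0.033694 × 0.440 + 0.020 = 0.034825.

Unemployment rate after four quarters ≈ 3.48%.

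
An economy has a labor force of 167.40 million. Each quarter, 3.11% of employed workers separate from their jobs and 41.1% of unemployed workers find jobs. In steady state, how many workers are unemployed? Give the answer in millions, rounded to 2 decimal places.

About 11.78 million are unemployed in steady state.

Steady-state unemployment rate u* = s/(s+f) = 3.11/(3.11+41.1) = 0.070346.
Unemployed = u* × labor force = 0.070346 × 167.40 ≈ 11.78 million.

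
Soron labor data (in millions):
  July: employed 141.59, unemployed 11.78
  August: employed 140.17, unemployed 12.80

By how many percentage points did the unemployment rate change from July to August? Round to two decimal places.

The unemployment rate changed by +0.69 percentage points.

July: labor force = 141.59 + 11.78 = 153.37; u = 11.78/153.37 = 7.68%.
August: labor force = 140.17 + 12.80 = 152.97; u = 12.80/152.97 = 8.37%.
Change = 8.37% − 7.68% = +0.69 pp.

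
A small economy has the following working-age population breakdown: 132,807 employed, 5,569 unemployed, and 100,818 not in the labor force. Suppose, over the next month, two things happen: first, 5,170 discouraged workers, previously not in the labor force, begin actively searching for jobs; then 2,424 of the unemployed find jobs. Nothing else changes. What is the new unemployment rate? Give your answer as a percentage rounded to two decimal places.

New unemployment rate ≈ 5.79%.

Initially, labor force = 132,807 + 5,569 = 138,376, so u = 5,569/138,376 = 4.02%.
After the first change, unemployed and labor force both rise by 5,170 → E = 132,807, U = 10,739, labor force = 143,546.
After the second change, unemployed falls and employed rises by 2,424; labor force unchanged → E = 135,231, U = 8,315, labor force = 143,546.
New unemployment rate = 8,315 / 143,546 = 5.79%.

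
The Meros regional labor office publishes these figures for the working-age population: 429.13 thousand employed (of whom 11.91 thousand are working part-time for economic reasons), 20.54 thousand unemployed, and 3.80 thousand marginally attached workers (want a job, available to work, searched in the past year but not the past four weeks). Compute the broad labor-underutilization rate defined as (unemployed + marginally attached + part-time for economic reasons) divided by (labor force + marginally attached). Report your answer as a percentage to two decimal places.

Labor force = 429.13 + 20.54 = 449.67 thousand.
Numerator = 20.54 + 3.80 + 11.91 = 36.25 thousand.
Denominator = 449.67 + 3.80 = 453.47 thousand.
Broad rate = 36.25 / 453.47 = 7.99%.

Broad underutilization rate ≈ 7.99%.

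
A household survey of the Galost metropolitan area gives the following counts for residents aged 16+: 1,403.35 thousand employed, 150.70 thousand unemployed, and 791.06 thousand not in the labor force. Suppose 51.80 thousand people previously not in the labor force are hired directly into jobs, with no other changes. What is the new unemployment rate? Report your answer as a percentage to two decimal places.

New unemployment rate ≈ 9.38%.

Initially, labor force = 1,403.35 + 150.70 = 1,554.05 thousand, so u = 150.70/1,554.05 = 9.70%.
After the change, employed and labor force both rise by 51.80; unemployed unchanged → E = 1,455.15, U = 150.70, labor force = 1,605.85 thousand.
New unemployment rate = 150.70 / 1,605.85 = 9.38%.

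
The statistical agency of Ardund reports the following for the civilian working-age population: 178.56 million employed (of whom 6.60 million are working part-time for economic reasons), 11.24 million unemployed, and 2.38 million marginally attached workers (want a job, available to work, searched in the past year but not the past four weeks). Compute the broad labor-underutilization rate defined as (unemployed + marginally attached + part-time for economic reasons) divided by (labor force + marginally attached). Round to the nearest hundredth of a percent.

Labor force = 178.56 + 11.24 = 189.80 million.
Numerator = 11.24 + 2.38 + 6.60 = 20.22 million.
Denominator = 189.80 + 2.38 = 192.18 million.
Broad rate = 20.22 / 192.18 = 10.52%.

Broad underutilization rate ≈ 10.52%.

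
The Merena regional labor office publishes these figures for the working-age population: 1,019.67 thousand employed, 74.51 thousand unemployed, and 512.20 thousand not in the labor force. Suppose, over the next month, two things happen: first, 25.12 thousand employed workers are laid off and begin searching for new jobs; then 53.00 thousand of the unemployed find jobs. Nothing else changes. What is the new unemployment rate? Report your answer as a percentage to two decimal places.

Initially, labor force = 1,019.67 + 74.51 = 1,094.18 thousand, so u = 74.51/1,094.18 = 6.81%.
After the first change, employed falls and unemployed rises by 25.12; labor force unchanged → E = 994.55, U = 99.63, labor force = 1,094.18 thousand.
After the second change, unemployed falls and employed rises by 53.00; labor force unchanged → E = 1,047.55, U = 46.63, labor force = 1,094.18 thousand.
New unemployment rate = 46.63 / 1,094.18 = 4.26%.

New unemployment rate ≈ 4.26%.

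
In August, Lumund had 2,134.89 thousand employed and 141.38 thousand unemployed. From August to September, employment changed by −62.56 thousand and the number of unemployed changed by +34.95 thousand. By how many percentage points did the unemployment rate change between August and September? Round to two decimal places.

The unemployment rate changed by +1.63 percentage points.

August: labor force = 2,134.89 + 141.38 = 2,276.27; u = 141.38/2,276.27 = 6.21%.
September: labor force = 2,072.33 + 176.33 = 2,248.66; u = 176.33/2,248.66 = 7.84%.
Change = 7.84% − 6.21% = +1.63 pp.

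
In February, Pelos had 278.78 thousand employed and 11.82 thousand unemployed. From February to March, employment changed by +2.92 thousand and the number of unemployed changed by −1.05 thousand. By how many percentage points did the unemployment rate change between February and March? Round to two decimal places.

February: labor force = 278.78 + 11.82 = 290.60; u = 11.82/290.60 = 4.07%.
March: labor force = 281.70 + 10.77 = 292.47; u = 10.77/292.47 = 3.68%.
Change = 3.68% − 4.07% = −0.39 pp.

The unemployment rate changed by −0.39 percentage points.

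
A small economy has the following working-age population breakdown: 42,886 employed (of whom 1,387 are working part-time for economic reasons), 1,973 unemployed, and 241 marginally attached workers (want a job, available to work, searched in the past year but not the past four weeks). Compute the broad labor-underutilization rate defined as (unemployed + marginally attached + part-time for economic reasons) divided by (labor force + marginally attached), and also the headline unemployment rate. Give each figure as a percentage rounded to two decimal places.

Broad underutilization rate ≈ 7.98%; headline unemployment rate ≈ 4.40%.

Labor force = 42,886 + 1,973 = 44,859.
Numerator = 1,973 + 241 + 1,387 = 3,601.
Denominator = 44,859 + 241 = 45,100.
Broad rate = 3,601 / 45,100 = 7.98%.
Headline unemployment rate = 1,973 / 44,859 = 4.40%.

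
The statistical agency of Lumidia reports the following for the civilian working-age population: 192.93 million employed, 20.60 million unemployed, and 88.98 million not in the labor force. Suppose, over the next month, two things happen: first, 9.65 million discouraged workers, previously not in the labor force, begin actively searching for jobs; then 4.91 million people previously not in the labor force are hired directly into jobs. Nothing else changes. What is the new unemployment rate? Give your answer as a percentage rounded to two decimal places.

Initially, labor force = 192.93 + 20.60 = 213.53 million, so u = 20.60/213.53 = 9.65%.
After the first change, unemployed and labor force both rise by 9.65 → E = 192.93, U = 30.25, labor force = 223.18 million.
After the second change, employed and labor force both rise by 4.91; unemployed unchanged → E = 197.84, U = 30.25, labor force = 228.09 million.
New unemployment rate = 30.25 / 228.09 = 13.26%.

New unemployment rate ≈ 13.26%.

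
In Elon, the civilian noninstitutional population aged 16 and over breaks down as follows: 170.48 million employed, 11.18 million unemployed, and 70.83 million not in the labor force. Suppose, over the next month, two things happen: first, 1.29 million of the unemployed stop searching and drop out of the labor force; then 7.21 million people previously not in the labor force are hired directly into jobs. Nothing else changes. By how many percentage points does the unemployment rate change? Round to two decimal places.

The unemployment rate changes by −0.88 percentage points.

Initially, labor force = 170.48 + 11.18 = 181.66 million, so u = 11.18/181.66 = 6.15%.
After the first change, unemployed and labor force both fall by 1.29 → E = 170.48, U = 9.89, labor force = 180.37 million.
After the second change, employed and labor force both rise by 7.21; unemployed unchanged → E = 177.69, U = 9.89, labor force = 187.58 million.
New unemployment rate = 9.89 / 187.58 = 5.27%.
Change = 5.27% − 6.15% = −0.88 percentage points.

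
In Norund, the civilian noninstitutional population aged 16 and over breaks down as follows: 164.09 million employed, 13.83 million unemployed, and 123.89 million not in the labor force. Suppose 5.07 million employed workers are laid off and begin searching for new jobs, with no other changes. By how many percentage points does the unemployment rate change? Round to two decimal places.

The unemployment rate changes by +2.85 percentage points.

Initially, labor force = 164.09 + 13.83 = 177.92 million, so u = 13.83/177.92 = 7.77%.
After the change, employed falls and unemployed rises by 5.07; labor force unchanged → E = 159.02, U = 18.90, labor force = 177.92 million.
New unemployment rate = 18.90 / 177.92 = 10.62%.
Change = 10.62% − 7.77% = +2.85 percentage points.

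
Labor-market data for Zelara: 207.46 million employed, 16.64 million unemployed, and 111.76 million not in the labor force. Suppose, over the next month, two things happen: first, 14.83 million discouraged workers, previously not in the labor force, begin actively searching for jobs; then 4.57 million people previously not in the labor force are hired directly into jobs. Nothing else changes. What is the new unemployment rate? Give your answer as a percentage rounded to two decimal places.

New unemployment rate ≈ 12.92%.

Initially, labor force = 207.46 + 16.64 = 224.10 million, so u = 16.64/224.10 = 7.43%.
After the first change, unemployed and labor force both rise by 14.83 → E = 207.46, U = 31.47, labor force = 238.93 million.
After the second change, employed and labor force both rise by 4.57; unemployed unchanged → E = 212.03, U = 31.47, labor force = 243.50 million.
New unemployment rate = 31.47 / 243.50 = 12.92%.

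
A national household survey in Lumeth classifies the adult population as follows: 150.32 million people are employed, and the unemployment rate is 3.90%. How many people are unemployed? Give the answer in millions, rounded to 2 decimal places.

Let U be the number unemployed. The labor force is E + U, and U/(E+U) = 0.0390.
So U = 0.0390 × 150.32 / (1 − 0.0390) = 5.8625 / 0.9610 ≈ 6.10 million.

About 6.10 million are unemployed.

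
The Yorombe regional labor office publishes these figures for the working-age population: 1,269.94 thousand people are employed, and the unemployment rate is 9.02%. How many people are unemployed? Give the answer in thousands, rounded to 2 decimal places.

About 125.91 thousand are unemployed.

Let U be the number unemployed. The labor force is E + U, and U/(E+U) = 0.0902.
So U = 0.0902 × 1,269.94 / (1 − 0.0902) = 114.5486 / 0.9098 ≈ 125.91 thousand.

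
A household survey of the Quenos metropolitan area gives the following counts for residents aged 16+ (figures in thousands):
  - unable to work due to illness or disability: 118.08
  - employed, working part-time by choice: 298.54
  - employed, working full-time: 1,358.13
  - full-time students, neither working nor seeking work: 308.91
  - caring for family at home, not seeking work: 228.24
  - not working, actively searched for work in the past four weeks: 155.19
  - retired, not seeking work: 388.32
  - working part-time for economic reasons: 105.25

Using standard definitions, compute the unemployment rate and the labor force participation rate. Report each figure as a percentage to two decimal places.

Employed = 298.54 + 1,358.13 + 105.25 = 1,761.92 thousand (anyone who worked, including part-time for economic reasons, counts as employed).
Unemployed = 155.19 thousand.
Labor force = 1,761.92 + 155.19 = 1,917.11 thousand.
Not in labor force = 118.08 + 308.91 + 228.24 + 388.32 = 1,043.55 thousand (those not working and not actively searching are outside the labor force).
Civilian working-age population = 1,917.11 + 1,043.55 = 2,960.66 thousand.
Unemployment rate = 155.19 / 1,917.11 = 8.09%.
Labor force participation rate = 1,917.11 / 2,960.66 = 64.75%.

Unemployment rate ≈ 8.09%; labor force participation rate ≈ 64.75%.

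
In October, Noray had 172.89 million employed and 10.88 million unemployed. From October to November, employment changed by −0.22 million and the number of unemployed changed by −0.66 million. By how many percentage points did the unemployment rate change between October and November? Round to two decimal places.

The unemployment rate changed by −0.33 percentage points.

October: labor force = 172.89 + 10.88 = 183.77; u = 10.88/183.77 = 5.92%.
November: labor force = 172.67 + 10.22 = 182.89; u = 10.22/182.89 = 5.59%.
Change = 5.59% − 5.92% = −0.33 pp.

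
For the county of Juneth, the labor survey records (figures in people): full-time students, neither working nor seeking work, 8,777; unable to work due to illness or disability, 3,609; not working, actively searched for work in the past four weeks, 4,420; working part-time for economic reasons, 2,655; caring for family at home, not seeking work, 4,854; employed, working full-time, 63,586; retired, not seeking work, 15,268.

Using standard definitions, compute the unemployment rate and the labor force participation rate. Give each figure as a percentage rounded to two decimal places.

Employed = 2,655 + 63,586 = 66,241 (anyone who worked, including part-time for economic reasons, counts as employed).
Unemployed = 4,420.
Labor force = 66,241 + 4,420 = 70,661.
Not in labor force = 8,777 + 3,609 + 4,854 + 15,268 = 32,508 (those not working and not actively searching are outside the labor force).
Civilian working-age population = 70,661 + 32,508 = 103,169.
Unemployment rate = 4,420 / 70,661 = 6.26%.
Labor force participation rate = 70,661 / 103,169 = 68.49%.

Unemployment rate ≈ 6.26%; labor force participation rate ≈ 68.49%.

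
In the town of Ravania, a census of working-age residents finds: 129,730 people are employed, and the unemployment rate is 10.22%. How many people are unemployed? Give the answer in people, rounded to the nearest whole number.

Let U be the number unemployed. The labor force is E + U, and U/(E+U) = 0.1022.
So U = 0.1022 × 129,730 / (1 − 0.1022) = 13258.41 / 0.8978 ≈ 14,768.

About 14,768 are unemployed.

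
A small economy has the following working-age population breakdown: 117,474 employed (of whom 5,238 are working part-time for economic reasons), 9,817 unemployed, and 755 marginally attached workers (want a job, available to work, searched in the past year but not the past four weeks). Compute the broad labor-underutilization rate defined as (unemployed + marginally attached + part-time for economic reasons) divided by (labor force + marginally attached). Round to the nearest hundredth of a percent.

Labor force = 117,474 + 9,817 = 127,291.
Numerator = 9,817 + 755 + 5,238 = 15,810.
Denominator = 127,291 + 755 = 128,046.
Broad rate = 15,810 / 128,046 = 12.35%.

Broad underutilization rate ≈ 12.35%.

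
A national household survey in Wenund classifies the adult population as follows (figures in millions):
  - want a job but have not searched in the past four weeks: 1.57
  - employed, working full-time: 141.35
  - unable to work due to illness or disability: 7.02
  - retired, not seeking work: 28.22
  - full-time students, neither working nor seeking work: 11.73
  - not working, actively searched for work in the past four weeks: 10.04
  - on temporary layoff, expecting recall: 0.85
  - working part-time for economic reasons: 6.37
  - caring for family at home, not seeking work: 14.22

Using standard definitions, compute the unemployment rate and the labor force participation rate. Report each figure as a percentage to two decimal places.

Employed = 141.35 + 6.37 = 147.72 million (anyone who worked, including part-time for economic reasons, counts as employed).
Unemployed = 10.04 + 0.85 = 10.89 million (jobless and actively searching, or on temporary layoff).
Labor force = 147.72 + 10.89 = 158.61 million.
Not in labor force = 1.57 + 7.02 + 28.22 + 11.73 + 14.22 = 62.76 million (those not working and not actively searching are outside the labor force — including those who want a job but have given up searching).
Civilian working-age population = 158.61 + 62.76 = 221.37 million.
Unemployment rate = 10.89 / 158.61 = 6.87%.
Labor force participation rate = 158.61 / 221.37 = 71.65%.

Unemployment rate ≈ 6.87%; labor force participation rate ≈ 71.65%.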